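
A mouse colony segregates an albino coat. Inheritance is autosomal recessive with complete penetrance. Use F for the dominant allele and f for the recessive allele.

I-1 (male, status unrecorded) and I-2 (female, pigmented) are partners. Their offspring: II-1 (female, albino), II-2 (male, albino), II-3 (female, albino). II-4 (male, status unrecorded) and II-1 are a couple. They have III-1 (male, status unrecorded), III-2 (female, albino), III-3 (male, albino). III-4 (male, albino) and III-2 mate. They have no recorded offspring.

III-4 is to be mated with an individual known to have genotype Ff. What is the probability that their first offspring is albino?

1/2

III-4 is albino, so III-4 is ff.
The cross gives 1/2 Ff : 1/2 ff, so P(offspring is albino) = 1/2.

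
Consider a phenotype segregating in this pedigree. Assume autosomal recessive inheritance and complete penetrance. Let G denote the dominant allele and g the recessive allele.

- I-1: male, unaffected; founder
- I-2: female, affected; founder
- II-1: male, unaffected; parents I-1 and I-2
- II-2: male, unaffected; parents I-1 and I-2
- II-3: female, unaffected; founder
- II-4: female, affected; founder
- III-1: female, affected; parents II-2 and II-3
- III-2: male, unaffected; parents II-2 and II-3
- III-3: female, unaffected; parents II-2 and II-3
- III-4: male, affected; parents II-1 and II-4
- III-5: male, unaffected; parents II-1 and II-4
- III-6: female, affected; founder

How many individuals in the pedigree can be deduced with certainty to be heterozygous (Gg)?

4

Obligate heterozygotes: II-1 is unaffected so carries G and received g from I-2 (gg), so II-1 is Gg; II-2 is unaffected so carries G and received g from I-2 (gg), so II-2 is Gg; II-3 is unaffected so carries G and passed g to III-1 (gg), so II-3 is Gg; III-5 is unaffected so carries G and received g from II-4 (gg), so III-5 is Gg.
Every other individual is either homozygous by phenotype or has at least one consistent homozygous assignment, so the count is 4.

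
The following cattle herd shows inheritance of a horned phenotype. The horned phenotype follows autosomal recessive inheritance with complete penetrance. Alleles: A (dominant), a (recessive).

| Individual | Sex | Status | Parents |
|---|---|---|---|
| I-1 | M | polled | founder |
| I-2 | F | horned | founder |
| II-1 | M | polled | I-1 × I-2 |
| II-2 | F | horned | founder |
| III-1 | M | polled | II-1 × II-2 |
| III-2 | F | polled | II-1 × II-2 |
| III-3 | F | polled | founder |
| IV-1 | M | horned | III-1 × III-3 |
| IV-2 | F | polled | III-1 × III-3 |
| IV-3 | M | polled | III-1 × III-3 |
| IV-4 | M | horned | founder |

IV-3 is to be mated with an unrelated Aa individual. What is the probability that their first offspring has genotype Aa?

III-1 is polled so carries A and received a from II-2 (aa), so III-1 is Aa.
III-3 is polled so carries A and passed a to IV-1 (aa), so III-3 is Aa.
IV-3 is a polled offspring of III-1 (Aa) × III-3 (Aa), whose cross gives 1/4 AA : 1/2 Aa : 1/4 aa; conditioning on being polled, IV-3 is AA with probability 1/3, Aa with probability 2/3.
Summing over parental genotype combinations, P(offspring has genotype Aa) = 1/3·1/2 + 2/3·1/2 = 1/2.

1/2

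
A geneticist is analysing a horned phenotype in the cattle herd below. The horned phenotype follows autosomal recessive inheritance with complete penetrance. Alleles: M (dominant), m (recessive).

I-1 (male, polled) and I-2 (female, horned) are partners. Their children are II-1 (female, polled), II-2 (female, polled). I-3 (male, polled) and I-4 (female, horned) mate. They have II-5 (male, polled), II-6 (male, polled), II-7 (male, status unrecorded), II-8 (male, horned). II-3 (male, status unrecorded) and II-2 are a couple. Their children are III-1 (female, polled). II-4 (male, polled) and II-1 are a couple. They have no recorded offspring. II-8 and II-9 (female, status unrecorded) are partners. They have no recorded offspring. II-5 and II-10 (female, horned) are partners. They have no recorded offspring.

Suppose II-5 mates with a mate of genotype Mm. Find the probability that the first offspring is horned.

1/4

II-5 is polled so carries M and received m from I-4 (mm), so II-5 is Mm.
The cross gives 1/4 MM : 1/2 Mm : 1/4 mm, so P(offspring is horned) = 1/4.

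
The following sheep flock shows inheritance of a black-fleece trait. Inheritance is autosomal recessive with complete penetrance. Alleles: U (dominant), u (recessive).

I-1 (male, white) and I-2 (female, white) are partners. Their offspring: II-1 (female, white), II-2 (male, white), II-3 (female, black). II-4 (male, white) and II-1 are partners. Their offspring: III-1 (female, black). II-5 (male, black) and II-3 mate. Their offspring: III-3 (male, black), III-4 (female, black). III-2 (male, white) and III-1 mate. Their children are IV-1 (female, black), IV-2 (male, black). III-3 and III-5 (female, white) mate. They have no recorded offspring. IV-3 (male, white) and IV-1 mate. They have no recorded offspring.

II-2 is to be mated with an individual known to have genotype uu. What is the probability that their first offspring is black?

I-1 is white so carries U and passed u to II-3 (uu), so I-1 is Uu.
I-2 is white so carries U and passed u to II-3 (uu), so I-2 is Uu.
II-2 is a white offspring of I-1 (Uu) × I-2 (Uu), whose cross gives 1/4 UU : 1/2 Uu : 1/4 uu; conditioning on being white, II-2 is UU with probability 1/3, Uu with probability 2/3.
Summing over parental genotype combinations, P(offspring is black) = 2/3·1/2 = 1/3.

1/3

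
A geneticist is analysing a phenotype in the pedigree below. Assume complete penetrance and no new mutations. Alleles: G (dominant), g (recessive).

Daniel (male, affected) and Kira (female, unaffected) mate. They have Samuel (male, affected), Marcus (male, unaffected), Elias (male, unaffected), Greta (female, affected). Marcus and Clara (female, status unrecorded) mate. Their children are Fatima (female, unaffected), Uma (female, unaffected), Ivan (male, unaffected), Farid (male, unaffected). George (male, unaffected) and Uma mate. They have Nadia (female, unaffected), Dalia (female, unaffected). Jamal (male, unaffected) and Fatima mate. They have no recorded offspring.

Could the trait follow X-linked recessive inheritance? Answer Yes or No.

Yes

A consistent assignment under X-linked recessive exists: Daniel X^g Y, Kira X^G X^g, Samuel X^g Y, Marcus X^G Y, Elias X^G Y, Greta X^g X^g, Clara X^G X^G, Fatima X^G X^G, Uma X^G X^G, Ivan X^G Y, Farid X^G Y, George X^G Y, Jamal X^G Y, Nadia X^G X^G, Dalia X^G X^G.
In this assignment every recorded phenotype matches its genotype and every non-founder's genotype is obtainable from its parents' genotypes, so the pedigree is consistent.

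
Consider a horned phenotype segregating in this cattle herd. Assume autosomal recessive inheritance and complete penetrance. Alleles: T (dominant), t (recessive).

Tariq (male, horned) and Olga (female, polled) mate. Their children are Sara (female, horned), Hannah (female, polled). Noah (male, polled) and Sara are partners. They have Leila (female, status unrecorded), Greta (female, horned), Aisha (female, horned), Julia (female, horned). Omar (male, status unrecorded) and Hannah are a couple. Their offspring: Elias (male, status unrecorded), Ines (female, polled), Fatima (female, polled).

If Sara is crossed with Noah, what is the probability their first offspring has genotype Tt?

Sara is horned, so Sara is tt.
Noah is polled so carries T and passed t to Greta (tt), so Noah is Tt.
The cross gives 1/2 Tt : 1/2 tt, so P(offspring has genotype Tt) = 1/2.

1/2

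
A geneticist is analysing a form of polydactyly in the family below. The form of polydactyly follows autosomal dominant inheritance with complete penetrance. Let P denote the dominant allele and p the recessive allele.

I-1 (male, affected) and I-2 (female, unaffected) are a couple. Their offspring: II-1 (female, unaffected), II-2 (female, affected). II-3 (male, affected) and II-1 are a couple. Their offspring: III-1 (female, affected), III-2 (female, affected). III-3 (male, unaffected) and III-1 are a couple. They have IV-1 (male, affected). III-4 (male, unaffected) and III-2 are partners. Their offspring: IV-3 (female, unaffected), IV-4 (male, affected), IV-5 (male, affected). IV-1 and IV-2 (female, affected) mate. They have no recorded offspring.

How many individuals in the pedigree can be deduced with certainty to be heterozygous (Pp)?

7

Obligate heterozygotes: I-1 is affected so carries P and passed p to II-1 (pp), so I-1 is Pp; II-2 is affected so carries P and received p from I-2 (pp), so II-2 is Pp; III-1 is affected so carries P and received p from II-1 (pp), so III-1 is Pp; III-2 is affected so carries P and received p from II-1 (pp), so III-2 is Pp; IV-1 is affected so carries P and received p from III-3 (pp), so IV-1 is Pp; IV-4 is affected so carries P and received p from III-4 (pp), so IV-4 is Pp; IV-5 is affected so carries P and received p from III-4 (pp), so IV-5 is Pp.
Every other individual is either homozygous by phenotype or has at least one consistent homozygous assignment, so the count is 7.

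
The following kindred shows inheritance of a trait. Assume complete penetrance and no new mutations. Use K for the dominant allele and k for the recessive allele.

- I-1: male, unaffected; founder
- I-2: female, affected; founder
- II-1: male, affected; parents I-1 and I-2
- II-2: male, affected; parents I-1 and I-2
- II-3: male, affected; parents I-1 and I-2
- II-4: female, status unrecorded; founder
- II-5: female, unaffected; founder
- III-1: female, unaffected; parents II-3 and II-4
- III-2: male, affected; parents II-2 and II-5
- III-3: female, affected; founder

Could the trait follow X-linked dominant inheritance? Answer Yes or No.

No

Under X-linked dominant, III-1 (unaffected, female) cannot arise from II-3 (affected) × II-4 (unrecorded).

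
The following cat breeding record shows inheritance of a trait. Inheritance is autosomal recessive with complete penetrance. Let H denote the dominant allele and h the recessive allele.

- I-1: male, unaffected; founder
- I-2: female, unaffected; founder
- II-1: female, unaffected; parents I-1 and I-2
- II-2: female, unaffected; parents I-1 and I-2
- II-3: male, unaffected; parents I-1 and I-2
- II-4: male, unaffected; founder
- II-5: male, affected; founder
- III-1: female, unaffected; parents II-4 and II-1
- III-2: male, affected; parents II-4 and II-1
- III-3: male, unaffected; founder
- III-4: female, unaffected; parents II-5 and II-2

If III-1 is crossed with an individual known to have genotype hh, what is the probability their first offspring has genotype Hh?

II-4 is unaffected so carries H and passed h to III-2 (hh), so II-4 is Hh.
II-1 is unaffected so carries H and passed h to III-2 (hh), so II-1 is Hh.
III-1 is an unaffected offspring of II-4 (Hh) × II-1 (Hh), whose cross gives 1/4 HH : 1/2 Hh : 1/4 hh; conditioning on being unaffected, III-1 is HH with probability 1/3, Hh with probability 2/3.
Summing over parental genotype combinations, P(offspring has genotype Hh) = 1/3·1 + 2/3·1/2 = 2/3.

2/3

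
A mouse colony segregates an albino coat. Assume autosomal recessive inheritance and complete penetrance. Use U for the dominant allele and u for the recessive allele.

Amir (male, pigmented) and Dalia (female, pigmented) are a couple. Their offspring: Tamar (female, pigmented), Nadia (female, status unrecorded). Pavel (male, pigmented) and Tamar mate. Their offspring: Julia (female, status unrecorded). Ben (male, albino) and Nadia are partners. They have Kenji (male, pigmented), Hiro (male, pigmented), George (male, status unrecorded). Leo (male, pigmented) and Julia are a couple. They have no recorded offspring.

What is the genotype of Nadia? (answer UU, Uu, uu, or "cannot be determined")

Nadia's phenotype is unrecorded, and no parent or child forces a single allele at both positions; consistent genotype assignments exist with Nadia as UU or Uu.

cannot be determined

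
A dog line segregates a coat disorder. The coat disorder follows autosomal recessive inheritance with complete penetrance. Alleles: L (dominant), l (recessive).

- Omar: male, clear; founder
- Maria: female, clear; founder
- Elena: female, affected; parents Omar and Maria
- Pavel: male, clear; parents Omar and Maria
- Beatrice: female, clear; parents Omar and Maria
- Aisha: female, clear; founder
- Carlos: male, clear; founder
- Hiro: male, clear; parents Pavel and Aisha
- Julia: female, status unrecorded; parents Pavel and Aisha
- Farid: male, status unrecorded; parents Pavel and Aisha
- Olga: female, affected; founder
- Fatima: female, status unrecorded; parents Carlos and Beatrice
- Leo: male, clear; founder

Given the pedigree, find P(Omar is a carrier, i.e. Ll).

Omar is clear so carries L and passed l to Elena (ll), so Omar is Ll, giving P(Ll) = 1.

1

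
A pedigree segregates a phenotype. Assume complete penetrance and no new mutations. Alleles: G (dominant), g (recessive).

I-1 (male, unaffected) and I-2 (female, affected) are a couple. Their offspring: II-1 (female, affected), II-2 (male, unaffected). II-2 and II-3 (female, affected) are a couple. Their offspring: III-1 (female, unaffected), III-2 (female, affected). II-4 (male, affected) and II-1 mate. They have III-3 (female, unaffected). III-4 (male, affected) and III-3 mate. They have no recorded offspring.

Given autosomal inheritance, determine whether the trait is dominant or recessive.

II-4 and II-1 are both affected yet have an unaffected child III-3. Under a recessive model two affected parents are homozygous and every child would be affected, so the trait cannot be recessive.

dominant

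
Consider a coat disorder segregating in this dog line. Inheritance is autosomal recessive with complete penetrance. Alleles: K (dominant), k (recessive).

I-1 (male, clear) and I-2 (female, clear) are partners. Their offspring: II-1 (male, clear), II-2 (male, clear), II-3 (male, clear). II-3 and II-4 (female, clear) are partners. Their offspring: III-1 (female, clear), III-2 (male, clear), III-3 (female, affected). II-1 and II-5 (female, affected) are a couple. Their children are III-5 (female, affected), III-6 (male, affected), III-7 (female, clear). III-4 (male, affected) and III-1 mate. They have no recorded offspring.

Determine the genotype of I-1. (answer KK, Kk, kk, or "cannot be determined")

I-1's phenotype allows KK or Kk, and no parent or child forces a single allele at both positions; consistent genotype assignments exist with I-1 as KK or Kk.

cannot be determined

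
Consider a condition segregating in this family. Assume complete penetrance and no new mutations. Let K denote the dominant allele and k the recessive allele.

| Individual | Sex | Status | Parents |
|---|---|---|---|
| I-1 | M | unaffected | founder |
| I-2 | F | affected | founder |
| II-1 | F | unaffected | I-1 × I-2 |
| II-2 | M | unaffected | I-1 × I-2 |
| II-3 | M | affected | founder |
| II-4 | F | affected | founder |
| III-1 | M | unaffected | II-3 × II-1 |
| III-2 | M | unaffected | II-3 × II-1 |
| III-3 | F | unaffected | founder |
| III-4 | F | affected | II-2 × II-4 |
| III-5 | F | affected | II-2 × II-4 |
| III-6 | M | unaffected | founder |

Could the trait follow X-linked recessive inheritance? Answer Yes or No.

No

Under X-linked recessive, II-2 (unaffected, male) cannot arise from I-1 (unaffected) × I-2 (affected).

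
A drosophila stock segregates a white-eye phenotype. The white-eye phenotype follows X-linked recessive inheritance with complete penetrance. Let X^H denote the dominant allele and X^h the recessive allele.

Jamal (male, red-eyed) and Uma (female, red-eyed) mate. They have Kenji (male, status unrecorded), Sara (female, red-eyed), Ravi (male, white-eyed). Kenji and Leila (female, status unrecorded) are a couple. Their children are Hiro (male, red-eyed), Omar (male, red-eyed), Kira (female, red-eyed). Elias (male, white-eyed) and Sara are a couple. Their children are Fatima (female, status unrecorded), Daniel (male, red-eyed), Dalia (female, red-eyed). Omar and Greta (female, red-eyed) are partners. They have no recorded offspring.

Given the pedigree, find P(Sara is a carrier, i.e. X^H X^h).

1/5

Jamal is red-eyed, so Jamal is X^H Y.
Uma is red-eyed so carries H and passed h to Ravi (X^h Y), so Uma is X^H X^h.
Their cross gives offspring ratios 1/2 X^H X^H : 1/2 X^H X^h. Conditioning on Sara being red-eyed, P(X^H X^h) = 1/2 / 1 = 1/2 before taking Sara's own offspring into account.
Elias is white-eyed, so Elias is X^h Y.
Now use Sara's offspring. Probability of each recorded status — red-eyed son Daniel: 1/2 if Sara is X^H X^h, 1 if X^H X^H; red-eyed daughter Dalia: 1/2 if Sara is X^H X^h, 1 if X^H X^H. (Fatima: equally likely either way, so uninformative.)
Bayes: P(X^H X^h) = 1/2·1/4 / (1/2·1/4 + 1/2·1) = 1/5.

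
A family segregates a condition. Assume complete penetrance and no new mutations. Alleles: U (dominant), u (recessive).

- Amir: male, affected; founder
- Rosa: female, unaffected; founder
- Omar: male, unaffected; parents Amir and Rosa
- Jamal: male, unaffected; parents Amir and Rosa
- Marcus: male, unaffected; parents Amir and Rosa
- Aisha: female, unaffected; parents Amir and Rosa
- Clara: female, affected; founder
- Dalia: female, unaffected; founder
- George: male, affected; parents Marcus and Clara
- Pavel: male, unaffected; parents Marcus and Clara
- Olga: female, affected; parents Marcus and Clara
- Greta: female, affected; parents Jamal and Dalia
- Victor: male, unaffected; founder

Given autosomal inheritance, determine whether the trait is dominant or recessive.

Jamal and Dalia are both unaffected yet have an affected child Greta. Under dominance, an affected child requires at least one affected parent, so the trait cannot be dominant.

recessive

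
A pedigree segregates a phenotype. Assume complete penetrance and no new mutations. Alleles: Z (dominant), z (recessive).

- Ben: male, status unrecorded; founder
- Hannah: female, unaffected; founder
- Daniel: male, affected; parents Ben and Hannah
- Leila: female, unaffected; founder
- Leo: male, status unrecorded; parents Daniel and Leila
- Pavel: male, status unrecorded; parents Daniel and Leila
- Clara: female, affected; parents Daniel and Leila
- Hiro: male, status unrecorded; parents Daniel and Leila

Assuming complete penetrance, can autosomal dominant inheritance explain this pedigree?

A consistent assignment under autosomal dominant exists: Ben ZZ, Hannah zz, Daniel Zz, Leila zz, Leo Zz, Pavel Zz, Clara Zz, Hiro Zz.
In this assignment every recorded phenotype matches its genotype and every non-founder's genotype is obtainable from its parents' genotypes, so the pedigree is consistent.

Yes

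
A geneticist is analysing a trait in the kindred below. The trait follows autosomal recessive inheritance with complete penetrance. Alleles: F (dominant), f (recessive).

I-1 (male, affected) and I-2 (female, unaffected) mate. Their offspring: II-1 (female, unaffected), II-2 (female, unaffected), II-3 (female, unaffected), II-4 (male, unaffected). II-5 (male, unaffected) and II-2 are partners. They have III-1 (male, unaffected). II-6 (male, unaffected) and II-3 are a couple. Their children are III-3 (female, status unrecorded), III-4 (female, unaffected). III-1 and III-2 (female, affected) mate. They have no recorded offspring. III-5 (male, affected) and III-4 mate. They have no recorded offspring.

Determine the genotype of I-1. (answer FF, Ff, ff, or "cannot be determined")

I-1 is affected, so I-1 is ff.

ff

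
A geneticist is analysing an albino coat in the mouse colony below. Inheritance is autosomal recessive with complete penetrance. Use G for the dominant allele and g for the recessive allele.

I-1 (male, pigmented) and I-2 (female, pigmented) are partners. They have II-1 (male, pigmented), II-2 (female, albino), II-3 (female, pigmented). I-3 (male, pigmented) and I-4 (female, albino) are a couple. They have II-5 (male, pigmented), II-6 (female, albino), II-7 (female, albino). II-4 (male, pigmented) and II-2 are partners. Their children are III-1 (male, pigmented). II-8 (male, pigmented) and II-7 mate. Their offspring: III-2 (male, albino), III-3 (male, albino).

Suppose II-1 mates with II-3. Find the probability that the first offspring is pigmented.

I-1 is pigmented so carries G and passed g to II-2 (gg), so I-1 is Gg.
I-2 is pigmented so carries G and passed g to II-2 (gg), so I-2 is Gg.
II-1 is a pigmented offspring of I-1 (Gg) × I-2 (Gg), whose cross gives 1/4 GG : 1/2 Gg : 1/4 gg; conditioning on being pigmented, II-1 is GG with probability 1/3, Gg with probability 2/3.
II-3 is a pigmented offspring of I-1 (Gg) × I-2 (Gg), whose cross gives 1/4 GG : 1/2 Gg : 1/4 gg; conditioning on being pigmented, II-3 is GG with probability 1/3, Gg with probability 2/3.
Summing over parental genotype combinations, P(offspring is pigmented) = 1/9·1 + 2/9·1 + 2/9·1 + 4/9·3/4 = 8/9.

8/9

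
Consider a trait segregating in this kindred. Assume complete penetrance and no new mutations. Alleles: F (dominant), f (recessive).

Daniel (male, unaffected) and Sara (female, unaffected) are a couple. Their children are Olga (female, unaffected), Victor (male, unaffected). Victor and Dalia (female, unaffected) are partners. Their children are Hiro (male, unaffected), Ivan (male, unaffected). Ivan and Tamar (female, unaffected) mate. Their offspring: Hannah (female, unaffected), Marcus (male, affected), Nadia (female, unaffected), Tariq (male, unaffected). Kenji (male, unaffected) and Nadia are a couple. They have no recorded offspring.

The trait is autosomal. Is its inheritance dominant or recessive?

Ivan and Tamar are both unaffected yet have an affected child Marcus. Under dominance, an affected child requires at least one affected parent, so the trait cannot be dominant.

recessive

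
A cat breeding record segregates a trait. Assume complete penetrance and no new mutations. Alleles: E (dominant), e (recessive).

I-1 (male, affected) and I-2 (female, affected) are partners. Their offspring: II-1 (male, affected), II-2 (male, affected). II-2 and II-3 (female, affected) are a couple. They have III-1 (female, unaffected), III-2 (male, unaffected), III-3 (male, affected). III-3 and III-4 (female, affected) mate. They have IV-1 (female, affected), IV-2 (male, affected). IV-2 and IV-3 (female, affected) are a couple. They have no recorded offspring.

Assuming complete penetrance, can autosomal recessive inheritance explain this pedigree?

Under autosomal recessive, III-1 (unaffected, female) cannot arise from II-2 (affected) × II-3 (affected).

No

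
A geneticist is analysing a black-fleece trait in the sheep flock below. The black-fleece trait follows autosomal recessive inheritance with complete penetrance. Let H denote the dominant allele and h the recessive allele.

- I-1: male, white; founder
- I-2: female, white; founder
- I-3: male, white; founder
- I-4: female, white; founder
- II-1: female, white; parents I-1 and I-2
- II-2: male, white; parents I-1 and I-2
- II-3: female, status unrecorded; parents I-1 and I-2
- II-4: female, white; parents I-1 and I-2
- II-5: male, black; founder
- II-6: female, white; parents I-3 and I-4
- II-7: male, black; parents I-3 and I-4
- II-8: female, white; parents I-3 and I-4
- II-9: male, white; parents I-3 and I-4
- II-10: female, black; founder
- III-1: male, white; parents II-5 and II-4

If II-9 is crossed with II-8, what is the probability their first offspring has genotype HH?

I-3 is white so carries H and passed h to II-7 (hh), so I-3 is Hh.
I-4 is white so carries H and passed h to II-7 (hh), so I-4 is Hh.
II-9 is a white offspring of I-3 (Hh) × I-4 (Hh), whose cross gives 1/4 HH : 1/2 Hh : 1/4 hh; conditioning on being white, II-9 is HH with probability 1/3, Hh with probability 2/3.
II-8 is a white offspring of I-3 (Hh) × I-4 (Hh), whose cross gives 1/4 HH : 1/2 Hh : 1/4 hh; conditioning on being white, II-8 is HH with probability 1/3, Hh with probability 2/3.
Summing over parental genotype combinations, P(offspring has genotype HH) = 1/9·1 + 2/9·1/2 + 2/9·1/2 + 4/9·1/4 = 4/9.

4/9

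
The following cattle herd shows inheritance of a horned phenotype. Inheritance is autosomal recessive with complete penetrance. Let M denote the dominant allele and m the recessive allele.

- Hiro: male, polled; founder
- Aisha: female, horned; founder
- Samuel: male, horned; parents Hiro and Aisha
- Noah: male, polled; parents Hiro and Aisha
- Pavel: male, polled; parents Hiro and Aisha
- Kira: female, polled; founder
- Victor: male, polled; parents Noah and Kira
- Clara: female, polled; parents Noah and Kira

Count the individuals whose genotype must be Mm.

Obligate heterozygotes: Hiro is polled so carries M and passed m to Samuel (mm), so Hiro is Mm; Noah is polled so carries M and received m from Aisha (mm), so Noah is Mm; Pavel is polled so carries M and received m from Aisha (mm), so Pavel is Mm.
Every other individual is either homozygous by phenotype or has at least one consistent homozygous assignment, so the count is 3.

3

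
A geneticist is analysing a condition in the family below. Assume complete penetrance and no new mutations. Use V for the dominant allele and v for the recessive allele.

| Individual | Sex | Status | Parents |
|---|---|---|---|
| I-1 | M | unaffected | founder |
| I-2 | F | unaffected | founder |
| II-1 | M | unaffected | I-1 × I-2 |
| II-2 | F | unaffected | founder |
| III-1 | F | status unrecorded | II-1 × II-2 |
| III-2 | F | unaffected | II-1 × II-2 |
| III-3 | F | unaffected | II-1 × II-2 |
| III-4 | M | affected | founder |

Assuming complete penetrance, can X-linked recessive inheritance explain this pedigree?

Yes

A consistent assignment under X-linked recessive exists: I-1 X^V Y, I-2 X^V X^V, II-1 X^V Y, II-2 X^V X^V, III-1 X^V X^V, III-2 X^V X^V, III-3 X^V X^V, III-4 X^v Y.
In this assignment every recorded phenotype matches its genotype and every non-founder's genotype is obtainable from its parents' genotypes, so the pedigree is consistent.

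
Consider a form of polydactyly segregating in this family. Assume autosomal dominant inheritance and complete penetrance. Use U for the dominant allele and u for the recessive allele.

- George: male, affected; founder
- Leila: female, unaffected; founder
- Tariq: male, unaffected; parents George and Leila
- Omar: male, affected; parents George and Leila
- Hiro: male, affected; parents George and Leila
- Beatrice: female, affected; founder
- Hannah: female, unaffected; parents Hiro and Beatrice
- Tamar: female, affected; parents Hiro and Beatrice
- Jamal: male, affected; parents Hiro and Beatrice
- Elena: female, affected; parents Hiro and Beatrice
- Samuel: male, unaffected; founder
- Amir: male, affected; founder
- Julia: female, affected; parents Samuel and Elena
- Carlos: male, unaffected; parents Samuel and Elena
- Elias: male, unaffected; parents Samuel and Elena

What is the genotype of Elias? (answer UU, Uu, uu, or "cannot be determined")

Elias is unaffected, so Elias is uu.

uu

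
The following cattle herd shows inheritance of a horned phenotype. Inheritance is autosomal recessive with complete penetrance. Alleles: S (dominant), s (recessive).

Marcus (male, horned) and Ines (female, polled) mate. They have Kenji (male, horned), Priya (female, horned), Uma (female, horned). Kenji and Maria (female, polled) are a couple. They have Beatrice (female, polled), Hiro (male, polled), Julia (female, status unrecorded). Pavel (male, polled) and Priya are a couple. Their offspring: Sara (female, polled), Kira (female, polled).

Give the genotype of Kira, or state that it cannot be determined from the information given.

Ss

From phenotype alone, Kira is SS or Ss.
Kira is polled so carries S and received s from Priya (ss), so Kira is Ss.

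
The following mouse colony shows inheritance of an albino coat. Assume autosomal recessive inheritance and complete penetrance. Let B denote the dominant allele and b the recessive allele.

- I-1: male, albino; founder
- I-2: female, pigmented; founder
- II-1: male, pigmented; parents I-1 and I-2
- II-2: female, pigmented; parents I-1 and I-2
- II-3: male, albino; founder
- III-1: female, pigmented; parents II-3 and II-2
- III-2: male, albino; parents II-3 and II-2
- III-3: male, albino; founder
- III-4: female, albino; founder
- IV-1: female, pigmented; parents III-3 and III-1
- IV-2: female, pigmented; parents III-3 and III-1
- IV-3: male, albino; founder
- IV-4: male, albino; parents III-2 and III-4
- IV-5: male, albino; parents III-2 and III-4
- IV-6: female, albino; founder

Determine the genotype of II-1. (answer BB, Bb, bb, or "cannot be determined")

Bb

From phenotype alone, II-1 is BB or Bb.
II-1 is pigmented so carries B and received b from I-1 (bb), so II-1 is Bb.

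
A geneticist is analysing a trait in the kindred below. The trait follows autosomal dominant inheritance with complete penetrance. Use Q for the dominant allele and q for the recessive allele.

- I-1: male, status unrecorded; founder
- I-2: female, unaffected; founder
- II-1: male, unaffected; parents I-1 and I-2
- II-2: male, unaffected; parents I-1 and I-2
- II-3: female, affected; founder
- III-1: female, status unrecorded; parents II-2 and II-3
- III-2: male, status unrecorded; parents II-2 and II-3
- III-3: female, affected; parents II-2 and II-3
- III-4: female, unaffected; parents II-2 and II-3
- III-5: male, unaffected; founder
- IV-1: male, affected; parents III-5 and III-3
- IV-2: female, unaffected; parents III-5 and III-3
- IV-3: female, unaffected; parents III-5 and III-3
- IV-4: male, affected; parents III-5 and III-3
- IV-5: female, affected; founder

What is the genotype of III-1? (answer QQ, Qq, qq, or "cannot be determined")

cannot be determined

III-1's phenotype is unrecorded, and no parent or child forces a single allele at both positions; consistent genotype assignments exist with III-1 as Qq or qq.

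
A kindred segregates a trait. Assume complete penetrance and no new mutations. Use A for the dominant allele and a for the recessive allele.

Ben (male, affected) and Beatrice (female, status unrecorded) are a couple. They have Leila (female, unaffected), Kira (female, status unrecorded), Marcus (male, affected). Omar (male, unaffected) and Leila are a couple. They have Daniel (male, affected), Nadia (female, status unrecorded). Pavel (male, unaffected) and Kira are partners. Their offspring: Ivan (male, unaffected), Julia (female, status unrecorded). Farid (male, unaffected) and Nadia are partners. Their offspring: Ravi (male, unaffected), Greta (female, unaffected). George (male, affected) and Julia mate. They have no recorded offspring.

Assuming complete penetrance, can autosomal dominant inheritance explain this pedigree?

Under autosomal dominant, Daniel (affected, male) cannot arise from Omar (unaffected) × Leila (unaffected).

No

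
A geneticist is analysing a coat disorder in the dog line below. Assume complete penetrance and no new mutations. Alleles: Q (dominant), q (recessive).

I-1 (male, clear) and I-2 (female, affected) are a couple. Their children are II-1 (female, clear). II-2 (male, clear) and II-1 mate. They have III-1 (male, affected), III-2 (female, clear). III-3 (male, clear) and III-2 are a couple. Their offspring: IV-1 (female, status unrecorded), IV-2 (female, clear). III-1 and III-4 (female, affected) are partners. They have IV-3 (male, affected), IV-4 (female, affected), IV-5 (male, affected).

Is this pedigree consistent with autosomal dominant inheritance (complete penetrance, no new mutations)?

No

Under autosomal dominant, III-1 (affected, male) cannot arise from II-2 (clear) × II-1 (clear).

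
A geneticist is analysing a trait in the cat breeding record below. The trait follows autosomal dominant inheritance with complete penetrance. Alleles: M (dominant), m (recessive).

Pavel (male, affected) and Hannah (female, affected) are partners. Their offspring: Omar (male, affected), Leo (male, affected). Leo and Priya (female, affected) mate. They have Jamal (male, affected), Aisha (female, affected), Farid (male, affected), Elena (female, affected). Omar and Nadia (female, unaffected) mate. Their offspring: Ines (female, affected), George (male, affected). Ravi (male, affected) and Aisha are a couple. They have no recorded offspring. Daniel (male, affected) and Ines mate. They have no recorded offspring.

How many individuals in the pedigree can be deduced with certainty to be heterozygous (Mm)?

Obligate heterozygotes: Ines is affected so carries M and received m from Nadia (mm), so Ines is Mm; George is affected so carries M and received m from Nadia (mm), so George is Mm.
Every other individual is either homozygous by phenotype or has at least one consistent homozygous assignment, so the count is 2.

2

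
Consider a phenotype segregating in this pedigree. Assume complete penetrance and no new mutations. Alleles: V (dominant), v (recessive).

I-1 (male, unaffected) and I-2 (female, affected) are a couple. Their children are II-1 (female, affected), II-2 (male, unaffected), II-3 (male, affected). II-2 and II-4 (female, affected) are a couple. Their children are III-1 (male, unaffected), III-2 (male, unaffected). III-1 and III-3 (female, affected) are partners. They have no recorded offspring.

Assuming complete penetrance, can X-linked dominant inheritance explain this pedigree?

Yes

A consistent assignment under X-linked dominant exists: I-1 X^v Y, I-2 X^V X^v, II-1 X^V X^v, II-2 X^v Y, II-3 X^V Y, II-4 X^V X^v, III-1 X^v Y, III-2 X^v Y, III-3 X^V X^V.
In this assignment every recorded phenotype matches its genotype and every non-founder's genotype is obtainable from its parents' genotypes, so the pedigree is consistent.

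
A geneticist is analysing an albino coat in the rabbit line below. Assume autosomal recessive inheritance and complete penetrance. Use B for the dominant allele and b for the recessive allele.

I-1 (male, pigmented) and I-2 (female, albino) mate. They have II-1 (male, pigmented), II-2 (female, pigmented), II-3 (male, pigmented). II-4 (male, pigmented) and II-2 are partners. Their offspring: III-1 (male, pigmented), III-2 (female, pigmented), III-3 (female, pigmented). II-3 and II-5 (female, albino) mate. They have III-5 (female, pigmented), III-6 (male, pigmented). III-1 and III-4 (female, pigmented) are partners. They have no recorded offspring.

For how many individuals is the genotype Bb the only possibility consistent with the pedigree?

Obligate heterozygotes: II-1 is pigmented so carries B and received b from I-2 (bb), so II-1 is Bb; II-2 is pigmented so carries B and received b from I-2 (bb), so II-2 is Bb; II-3 is pigmented so carries B and received b from I-2 (bb), so II-3 is Bb; III-5 is pigmented so carries B and received b from II-5 (bb), so III-5 is Bb; III-6 is pigmented so carries B and received b from II-5 (bb), so III-6 is Bb.
Every other individual is either homozygous by phenotype or has at least one consistent homozygous assignment, so the count is 5.

5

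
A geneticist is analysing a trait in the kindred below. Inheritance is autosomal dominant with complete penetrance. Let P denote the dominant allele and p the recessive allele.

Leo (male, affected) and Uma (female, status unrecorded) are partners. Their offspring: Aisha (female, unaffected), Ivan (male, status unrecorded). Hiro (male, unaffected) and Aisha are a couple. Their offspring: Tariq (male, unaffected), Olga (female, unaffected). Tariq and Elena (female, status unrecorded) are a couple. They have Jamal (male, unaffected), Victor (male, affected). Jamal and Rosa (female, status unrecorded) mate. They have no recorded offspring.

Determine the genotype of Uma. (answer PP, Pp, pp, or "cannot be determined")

Uma's phenotype is unrecorded, and no parent or child forces a single allele at both positions; consistent genotype assignments exist with Uma as Pp or pp.

cannot be determined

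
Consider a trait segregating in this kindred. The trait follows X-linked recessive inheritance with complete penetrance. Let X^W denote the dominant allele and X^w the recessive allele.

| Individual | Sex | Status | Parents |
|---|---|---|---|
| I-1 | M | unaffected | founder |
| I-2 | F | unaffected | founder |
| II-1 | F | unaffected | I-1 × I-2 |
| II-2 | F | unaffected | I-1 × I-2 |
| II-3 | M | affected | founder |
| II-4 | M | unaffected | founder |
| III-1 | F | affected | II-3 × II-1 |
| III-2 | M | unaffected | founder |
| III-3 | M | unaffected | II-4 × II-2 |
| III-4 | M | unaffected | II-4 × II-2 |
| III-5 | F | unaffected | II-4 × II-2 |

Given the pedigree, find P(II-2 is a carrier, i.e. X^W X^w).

I-1 is unaffected, so I-1 is X^W Y.
I-2 is unaffected so carries W and passed w to II-1 (X^W X^w, whose W came from I-1), so I-2 is X^W X^w.
Their cross gives offspring ratios 1/2 X^W X^W : 1/2 X^W X^w. Conditioning on II-2 being unaffected, P(X^W X^w) = 1/2 / 1 = 1/2 before taking II-2's own offspring into account.
II-4 is unaffected, so II-4 is X^W Y.
Now use II-2's offspring. Probability of each recorded status — unaffected son III-3: 1/2 if II-2 is X^W X^w, 1 if X^W X^W; unaffected son III-4: 1/2 if II-2 is X^W X^w, 1 if X^W X^W. (III-5: equally likely either way, so uninformative.)
Bayes: P(X^W X^w) = 1/2·1/4 / (1/2·1/4 + 1/2·1) = 1/5.

1/5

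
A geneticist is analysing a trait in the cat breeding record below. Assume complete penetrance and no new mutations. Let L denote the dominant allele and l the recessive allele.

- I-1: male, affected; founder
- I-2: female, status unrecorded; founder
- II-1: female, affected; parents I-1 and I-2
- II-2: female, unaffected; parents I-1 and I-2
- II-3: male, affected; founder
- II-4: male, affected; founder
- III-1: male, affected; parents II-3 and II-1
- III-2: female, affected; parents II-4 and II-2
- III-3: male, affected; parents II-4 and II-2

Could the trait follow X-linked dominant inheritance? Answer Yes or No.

Under X-linked dominant, II-2 (unaffected, female) cannot arise from I-1 (affected) × I-2 (unrecorded).

No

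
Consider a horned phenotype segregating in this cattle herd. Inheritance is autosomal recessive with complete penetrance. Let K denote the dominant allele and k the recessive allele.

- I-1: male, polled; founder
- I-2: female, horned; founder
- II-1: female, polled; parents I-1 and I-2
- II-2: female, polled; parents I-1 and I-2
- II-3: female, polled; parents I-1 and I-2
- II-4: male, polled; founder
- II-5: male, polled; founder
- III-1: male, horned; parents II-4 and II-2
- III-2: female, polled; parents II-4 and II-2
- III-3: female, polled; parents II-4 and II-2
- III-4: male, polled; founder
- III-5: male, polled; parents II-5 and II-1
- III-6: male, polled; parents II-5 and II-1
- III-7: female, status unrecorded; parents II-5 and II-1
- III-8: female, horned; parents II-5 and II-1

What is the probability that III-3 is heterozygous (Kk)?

2/3

II-4 is polled so carries K and passed k to III-1 (kk), so II-4 is Kk.
II-2 is polled so carries K and received k from I-2 (kk), so II-2 is Kk.
Their cross gives offspring ratios 1/4 KK : 1/2 Kk : 1/4 kk. Conditioning on III-3 being polled, P(Kk) = 1/2 / 3/4 = 2/3.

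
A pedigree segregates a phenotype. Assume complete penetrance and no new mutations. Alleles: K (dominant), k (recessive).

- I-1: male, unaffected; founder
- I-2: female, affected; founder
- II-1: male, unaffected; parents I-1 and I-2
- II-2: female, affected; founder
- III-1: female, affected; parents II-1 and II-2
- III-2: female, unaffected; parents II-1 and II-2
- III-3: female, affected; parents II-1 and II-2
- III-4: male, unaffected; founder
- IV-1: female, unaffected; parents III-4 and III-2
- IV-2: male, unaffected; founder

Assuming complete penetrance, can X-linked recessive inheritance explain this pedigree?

Under X-linked recessive, II-1 (unaffected, male) cannot arise from I-1 (unaffected) × I-2 (affected).

No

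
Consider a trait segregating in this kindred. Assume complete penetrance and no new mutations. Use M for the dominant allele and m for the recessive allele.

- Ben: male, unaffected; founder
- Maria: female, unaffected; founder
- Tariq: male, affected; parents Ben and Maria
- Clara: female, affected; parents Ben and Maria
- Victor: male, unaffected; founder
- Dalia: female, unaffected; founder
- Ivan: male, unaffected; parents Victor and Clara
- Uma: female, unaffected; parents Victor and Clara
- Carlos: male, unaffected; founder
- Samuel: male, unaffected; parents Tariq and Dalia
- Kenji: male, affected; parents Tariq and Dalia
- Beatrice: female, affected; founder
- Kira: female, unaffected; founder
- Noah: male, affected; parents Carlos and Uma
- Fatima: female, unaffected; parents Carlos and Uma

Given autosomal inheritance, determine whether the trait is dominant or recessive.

recessive

Ben and Maria are both unaffected yet have an affected child Tariq. Under dominance, an affected child requires at least one affected parent, so the trait cannot be dominant.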